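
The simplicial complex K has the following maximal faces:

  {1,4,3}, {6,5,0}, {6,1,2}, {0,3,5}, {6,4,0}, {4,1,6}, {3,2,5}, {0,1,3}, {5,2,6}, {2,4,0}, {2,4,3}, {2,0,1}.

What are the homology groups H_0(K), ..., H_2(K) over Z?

H_0 = Z,  H_1 = Z/2,  H_2 = 0.

Take the total order 0 < 1 < 2 < 3 < 4 < 5 < 6 on the vertex set. Then K (dimension 2) consists of the simplices:

  0-simplices (7): [0], [1], [2], [3], [4], [5], [6]
  1-simplices (18): [0,1], [0,2], [0,3], [0,4], [0,5], [0,6], [1,2], [1,3], [1,4], [1,6], [2,3], [2,4], [2,5], [2,6], [3,4], [3,5], [4,6], [5,6]
  2-simplices (12): [0,1,2], [0,1,3], [0,2,4], [0,3,5], [0,4,6], [0,5,6], [1,2,6], [1,3,4], [1,4,6], [2,3,4], [2,3,5], [2,5,6]

Hence C_0 ≅ Z^7, C_1 ≅ Z^18, C_2 ≅ Z^12.

The boundary map ∂_1: C_1 → C_0 is given by ∂[p,q] = [q] − [p].
As a 7×18 matrix over Z this has rank 6, with invariant factors (1,1,1,1,1,1).

Boundary ∂_2: C_2 → C_1 acts by ∂[p,q,r] = [q,r] − [p,r] + [p,q]. For instance
  ∂[1,4,6] = [4,6] − [1,6] + [1,4],
  ∂[0,4,6] = [4,6] − [0,6] + [0,4].
The 18×12 boundary matrix has rank 12 and Smith normal form diag(1,1,1,1,1,1,1,1,1,1,1,2).

Computing H_k = (kernel of ∂_k) / (image of ∂_{k+1}):

  H_0: rank C_0 − rank ∂_1 = 7 − 6 = 1, and the invariant factors of ∂_1 are all 1, so H_0 ≅ Z.
  H_1: rank ker ∂_1 − rank ∂_2 = (18 − 6) − 12 = 0, and ∂_2 has invariant factor 2 > 1, so H_1 ≅ Z/2.
  H_2: rank ker ∂_2 − rank ∂_3 = (12 − 12) − 0 = 0, and there is no ∂_3, so H_2 ≅ 0.

As a check, the Euler characteristic is 7 − 18 + 12 = 1, which agrees with 1 − 0 + 0 = 1.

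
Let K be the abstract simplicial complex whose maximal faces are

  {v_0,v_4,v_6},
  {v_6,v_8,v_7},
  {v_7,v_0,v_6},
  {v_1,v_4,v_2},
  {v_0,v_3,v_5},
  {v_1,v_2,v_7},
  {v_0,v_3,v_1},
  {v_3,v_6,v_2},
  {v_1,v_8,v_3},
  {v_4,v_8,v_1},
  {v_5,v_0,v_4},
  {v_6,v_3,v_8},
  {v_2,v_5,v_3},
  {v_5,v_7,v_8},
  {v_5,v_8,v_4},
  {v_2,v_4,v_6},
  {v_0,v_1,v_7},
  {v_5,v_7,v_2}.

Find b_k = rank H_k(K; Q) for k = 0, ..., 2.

Order the vertices as v_0 < v_1 < v_2 < v_3 < v_4 < v_5 < v_6 < v_7 < v_8. Listing each simplex with vertices in this order, K has dimension 2 with simplices:

  0-simplices (9): [v_0], [v_1], [v_2], [v_3], [v_4], [v_5], [v_6], [v_7], [v_8]
  1-simplices (27): (27 of them)
  2-simplices (18): (18 of them)

giving chain groups C_0 ≅ Z^9, C_1 ≅ Z^27, C_2 ≅ Z^18.

∂_1: C_1 → C_0 is given by ∂[p,q] = [q] − [p].
The 9×27 boundary matrix has rank 8 and Smith normal form diag(1,1,1,1,1,1,1,1).

Boundary ∂_2: C_2 → C_1 sends each 2-simplex [p,q,r] to [q,r] − [p,r] + [p,q]. For instance
  ∂[v_0,v_4,v_5] = [v_4,v_5] − [v_0,v_5] + [v_0,v_4],
  ∂[v_2,v_4,v_6] = [v_4,v_6] − [v_2,v_6] + [v_2,v_4].
This gives a 27×18 integer matrix of rank 17; reducing to Smith normal form yields diagonal entries (1,1,1,1,1,1,1,1,1,1,1,1,1,1,1,1,1).

Reading off H_k = ker ∂_k / im ∂_{k+1}:

  H_0: rank C_0 − rank ∂_1 = 9 − 8 = 1, and the invariant factors of ∂_1 are all 1, so H_0 ≅ Z.
  H_1: rank ker ∂_1 − rank ∂_2 = (27 − 8) − 17 = 2, and the invariant factors of ∂_2 are all 1, so H_1 ≅ Z^2.
  H_2: rank ker ∂_2 − rank ∂_3 = (18 − 17) − 0 = 1, and there is no ∂_3, so H_2 ≅ Z.

(K is a triangulation of the torus T^2.)

Hence the Betti numbers are b_0 = 1, b_1 = 2, b_2 = 1.

b_0 = 1, b_1 = 2, b_2 = 1.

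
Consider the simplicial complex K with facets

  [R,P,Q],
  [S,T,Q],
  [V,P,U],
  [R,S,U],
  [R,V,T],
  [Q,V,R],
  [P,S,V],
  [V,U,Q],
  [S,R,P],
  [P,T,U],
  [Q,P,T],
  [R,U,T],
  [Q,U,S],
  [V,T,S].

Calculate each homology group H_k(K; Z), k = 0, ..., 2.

H_0 ≅ Z,  H_1 ≅ Z^2,  H_2 ≅ Z.

We work with the vertex ordering P < Q < R < S < T < U < V. The simplices of K, each written with vertices in increasing order, are:

  0-simplices (7): P, Q, R, S, T, U, V
  1-simplices (21): PQ, PR, PS, PT, PU, PV, QR, QS, QT, QU, QV, RS, RT, RU, RV, ST, SU, SV, TU, TV, UV
  2-simplices (14): PQR, PQT, PRS, PSV, PTU, PUV, QRV, QST, QSU, QUV, RSU, RTU, RTV, STV

giving chain groups C_0 ≅ Z^7, C_1 ≅ Z^21, C_2 ≅ Z^14.

The boundary map ∂_1: C_1 → C_0 sends each edge [p,q] (with p < q) to q − p. For instance
  ∂PS = S − P.
This gives a 7×21 integer matrix of rank 6; reducing to Smith normal form yields diagonal entries (1,1,1,1,1,1).

∂_2: C_2 → C_1 sends each 2-simplex [p,q,r] to [q,r] − [p,r] + [p,q]. For instance
  ∂RTU = TU − RU + RT,
  ∂QST = ST − QT + QS.
As a 21×14 matrix over Z this has rank 13, with invariant factors (1,1,1,1,1,1,1,1,1,1,1,1,1).

Reading off H_k = ker ∂_k / im ∂_{k+1}:

  H_0: rank C_0 − rank ∂_1 = 7 − 6 = 1, and the invariant factors of ∂_1 are all 1, so H_0 ≅ Z.
  H_1: rank ker ∂_1 − rank ∂_2 = (21 − 6) − 13 = 2, and the invariant factors of ∂_2 are all 1, so H_1 ≅ Z^2.
  H_2: rank ker ∂_2 − rank ∂_3 = (14 − 13) − 0 = 1, and there is no ∂_3, so H_2 ≅ Z.

As a check, the Euler characteristic is 7 − 21 + 14 = 0, which agrees with 1 − 2 + 1 = 0.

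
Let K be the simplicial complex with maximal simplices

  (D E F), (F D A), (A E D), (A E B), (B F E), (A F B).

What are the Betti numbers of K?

b_0 = 1, b_1 = 0, b_2 = 1.

Fix the vertex order A < B < D < E < F and write every simplex with vertices in increasing order. Then dim K = 2 and the simplices of K are:

  0-simplices (5): A, B, D, E, F
  1-simplices (9): AB, AD, AE, AF, BE, BF, DE, DF, EF
  2-simplices (6): ABE, ABF, ADE, ADF, BEF, DEF

giving chain groups C_0 ≅ Z^5, C_1 ≅ Z^9, C_2 ≅ Z^6.

∂_1: C_1 → C_0 sends each edge [p,q] (with p < q) to q − p. For instance
  ∂BF = F − B.
The 5×9 boundary matrix has rank 4 and Smith normal form diag(1,1,1,1).

∂_2: C_2 → C_1 sends each 2-simplex [p,q,r] to [q,r] − [p,r] + [p,q]. For instance
  ∂BEF = EF − BF + BE,
  ∂ADF = DF − AF + AD.
As a 9×6 matrix over Z this has rank 5, with invariant factors (1,1,1,1,1).

Computing H_k = (kernel of ∂_k) / (image of ∂_{k+1}):

  H_0: rank C_0 − rank ∂_1 = 5 − 4 = 1, and the invariant factors of ∂_1 are all 1, so H_0 = Z.
  H_1: rank ker ∂_1 − rank ∂_2 = (9 − 4) − 5 = 0, and the invariant factors of ∂_2 are all 1, so H_1 = 0.
  H_2: rank ker ∂_2 − rank ∂_3 = (6 − 5) − 0 = 1, and there is no ∂_3, so H_2 = Z.

Hence the Betti numbers are b_0 = 1, b_1 = 0, b_2 = 1.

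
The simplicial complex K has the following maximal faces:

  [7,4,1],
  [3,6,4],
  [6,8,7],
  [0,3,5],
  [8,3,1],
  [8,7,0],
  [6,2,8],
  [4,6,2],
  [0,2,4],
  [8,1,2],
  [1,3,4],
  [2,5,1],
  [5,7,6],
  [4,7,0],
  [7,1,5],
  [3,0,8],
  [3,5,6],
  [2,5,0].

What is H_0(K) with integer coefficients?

We work with the vertex ordering 0 < 1 < 2 < 3 < 4 < 5 < 6 < 7 < 8. The simplices of K, each written with vertices in increasing order, are:

  0-simplices (9): [0], [1], [2], [3], [4], [5], [6], [7], [8]
  1-simplices (27): (27 of them)
  2-simplices (18): [0,2,4], [0,2,5], [0,3,5], [0,3,8], [0,4,7], [0,7,8], [1,2,5], [1,2,8], [1,3,4], [1,3,8], [1,4,7], [1,5,7], [2,4,6], [2,6,8], [3,4,6], [3,5,6], [5,6,7], [6,7,8]

Hence C_0 ≅ Z^9, C_1 ≅ Z^27, C_2 ≅ Z^18.

∂_1: C_1 → C_0 is given by ∂[p,q] = [q] − [p]. For instance
  ∂[1,4] = [4] − [1].
The resulting 9×27 matrix has rank 8, and its Smith normal form has invariant factors (1,1,1,1,1,1,1,1).

The boundary map ∂_2: C_2 → C_1 maps a triangle to the signed sum of its edges. For instance
  ∂[1,5,7] = [5,7] − [1,7] + [1,5],
  ∂[1,2,8] = [2,8] − [1,8] + [1,2].
As a 27×18 matrix over Z this has rank 17, with invariant factors (1,1,1,1,1,1,1,1,1,1,1,1,1,1,1,1,1).

Reading off H_k = ker ∂_k / im ∂_{k+1}:

  H_0: rank C_0 − rank ∂_1 = 9 − 8 = 1, and the invariant factors of ∂_1 are all 1, so H_0 = Z.

(K is a triangulation of the torus T^2.)

H_0 = Z.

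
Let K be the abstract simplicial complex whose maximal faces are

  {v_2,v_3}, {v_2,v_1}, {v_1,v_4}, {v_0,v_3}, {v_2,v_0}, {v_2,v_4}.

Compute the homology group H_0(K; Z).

H_0 = Z.

Take the total order v_0 < v_1 < v_2 < v_3 < v_4 on the vertex set. Then K (dimension 1) consists of the simplices:

  0-simplices (5): [v_0], [v_1], [v_2], [v_3], [v_4]
  1-simplices (6): [v_0,v_2], [v_0,v_3], [v_1,v_2], [v_1,v_4], [v_2,v_3], [v_2,v_4]

so the chain groups are C_0 ≅ Z^5, C_1 ≅ Z^6.

The boundary map ∂_1: C_1 → C_0 maps an edge to its endpoints' difference, ∂[p,q] = q − p. For instance
  ∂[v_1,v_4] = [v_4] − [v_1].
The resulting 5×6 matrix has rank 4, and its Smith normal form has invariant factors (1,1,1,1).

Computing H_k = (kernel of ∂_k) / (image of ∂_{k+1}):

  H_0: rank C_0 − rank ∂_1 = 5 − 4 = 1, and the invariant factors of ∂_1 are all 1, so H_0 ≅ Z.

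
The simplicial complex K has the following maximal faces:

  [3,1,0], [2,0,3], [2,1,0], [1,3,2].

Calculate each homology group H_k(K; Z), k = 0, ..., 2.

H_0 = Z,  H_1 = 0,  H_2 = Z.

We work with the vertex ordering 0 < 1 < 2 < 3. The simplices of K, each written with vertices in increasing order, are:

  0-simplices (4): [0], [1], [2], [3]
  1-simplices (6): [0,1], [0,2], [0,3], [1,2], [1,3], [2,3]
  2-simplices (4): [0,1,2], [0,1,3], [0,2,3], [1,2,3]

so the chain groups are C_0 ≅ Z^4, C_1 ≅ Z^6, C_2 ≅ Z^4.

Boundary ∂_1: C_1 → C_0 maps an edge to its endpoints' difference, ∂[p,q] = q − p.
This gives a 4×6 integer matrix of rank 3; reducing to Smith normal form yields diagonal entries (1,1,1).

Boundary ∂_2: C_2 → C_1 maps a triangle to the signed sum of its edges. For instance
  ∂[0,1,3] = [1,3] − [0,3] + [0,1],
  ∂[1,2,3] = [2,3] − [1,3] + [1,2].
As a 6×4 matrix over Z this has rank 3, with invariant factors (1,1,1).

Computing H_k = (kernel of ∂_k) / (image of ∂_{k+1}):

  H_0: rank C_0 − rank ∂_1 = 4 − 3 = 1, and the invariant factors of ∂_1 are all 1, so H_0 = Z.
  H_1: rank ker ∂_1 − rank ∂_2 = (6 − 3) − 3 = 0, and the invariant factors of ∂_2 are all 1, so H_1 = 0.
  H_2: rank ker ∂_2 − rank ∂_3 = (4 − 3) − 0 = 1, and there is no ∂_3, so H_2 = Z.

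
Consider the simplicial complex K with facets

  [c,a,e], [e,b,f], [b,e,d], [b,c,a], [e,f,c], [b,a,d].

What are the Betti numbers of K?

Fix the vertex order a < b < c < d < e < f and write every simplex with vertices in increasing order. Then dim K = 2 and the simplices of K are:

  0-simplices (6): a, b, c, d, e, f
  1-simplices (12): ab, ac, ad, ae, bc, bd, be, bf, ce, cf, de, ef
  2-simplices (6): abc, abd, ace, bde, bef, cef

Hence C_0 ≅ Z^6, C_1 ≅ Z^12, C_2 ≅ Z^6.

Boundary ∂_1: C_1 → C_0 sends each edge [p,q] (with p < q) to q − p. For instance
  ∂ac = c − a.
The 6×12 boundary matrix has rank 5 and Smith normal form diag(1,1,1,1,1).

∂_2: C_2 → C_1 sends each 2-simplex [p,q,r] to [q,r] − [p,r] + [p,q]. For instance
  ∂abc = bc − ac + ab,
  ∂cef = ef − cf + ce.
The 12×6 boundary matrix has rank 6 and Smith normal form diag(1,1,1,1,1,1).

Now H_k = ker ∂_k / im ∂_{k+1}, so:

  H_0: rank C_0 − rank ∂_1 = 6 − 5 = 1, and the invariant factors of ∂_1 are all 1, so H_0 ≅ Z.
  H_1: rank ker ∂_1 − rank ∂_2 = (12 − 5) − 6 = 1, and the invariant factors of ∂_2 are all 1, so H_1 ≅ Z.
  H_2: rank ker ∂_2 − rank ∂_3 = (6 − 6) − 0 = 0, and there is no ∂_3, so H_2 ≅ 0.

As a check, the Euler characteristic is 6 − 12 + 6 = 0, which agrees with 1 − 1 + 0 = 0.

Hence the Betti numbers are b_0 = 1, b_1 = 1, b_2 = 0.

b_0 = 1, b_1 = 1, b_2 = 0.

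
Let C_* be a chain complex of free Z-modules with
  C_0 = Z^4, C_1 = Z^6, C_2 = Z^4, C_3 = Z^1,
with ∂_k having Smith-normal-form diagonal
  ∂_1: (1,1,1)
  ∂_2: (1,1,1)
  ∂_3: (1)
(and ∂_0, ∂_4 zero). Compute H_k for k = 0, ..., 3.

H_0 = Z,  H_1 = 0,  H_2 = 0,  H_3 = 0.

H_0: b_0 = 4 − 0 − 3 = 1; torsion from ∂_1 factors > 1: none. So H_0 = Z.
H_1: b_1 = 6 − 3 − 3 = 0; torsion from ∂_2 factors > 1: none. So H_1 = 0.
H_2: b_2 = 4 − 3 − 1 = 0; torsion from ∂_3 factors > 1: none. So H_2 = 0.
H_3: b_3 = 1 − 1 − 0 = 0; torsion from ∂_4 factors > 1: none. So H_3 = 0.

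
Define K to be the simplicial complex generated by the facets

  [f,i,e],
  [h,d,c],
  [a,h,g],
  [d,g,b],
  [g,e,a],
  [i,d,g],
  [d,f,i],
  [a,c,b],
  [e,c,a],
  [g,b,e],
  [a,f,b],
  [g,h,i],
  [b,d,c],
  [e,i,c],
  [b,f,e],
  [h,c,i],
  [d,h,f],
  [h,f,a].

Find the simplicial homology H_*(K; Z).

H_0 = Z,  H_1 = Z × Z/2,  H_2 = 0.

Fix the vertex order a < b < c < d < e < f < g < h < i and write every simplex with vertices in increasing order. Then dim K = 2 and the simplices of K are:

  0-simplices (9): a, b, c, d, e, f, g, h, i
  1-simplices (27): ab, ac, ae, af, ag, ah, bc, bd, be, bf, bg, cd, ce, ch, ci, df, dg, dh, di, ef, eg, ei, fh, fi, gh, gi, hi
  2-simplices (18): abc, abf, ace, aeg, afh, agh, bcd, bdg, bef, beg, cdh, cei, chi, dfh, dfi, dgi, efi, ghi

so the chain groups are C_0 ≅ Z^9, C_1 ≅ Z^27, C_2 ≅ Z^18.

The boundary map ∂_1: C_1 → C_0 is given by ∂[p,q] = [q] − [p]. For instance
  ∂ch = h − c.
As a 9×27 matrix over Z this has rank 8, with invariant factors (1,1,1,1,1,1,1,1).

∂_2: C_2 → C_1 acts by ∂[p,q,r] = [q,r] − [p,r] + [p,q]. For instance
  ∂beg = eg − bg + be,
  ∂ghi = hi − gi + gh.
As a 27×18 matrix over Z this has rank 18, with invariant factors (1,1,1,1,1,1,1,1,1,1,1,1,1,1,1,1,1,2).

From H_k ≅ ker(∂_k) / im(∂_{k+1}) we obtain:

  H_0: rank C_0 − rank ∂_1 = 9 − 8 = 1, and the invariant factors of ∂_1 are all 1, so H_0 ≅ Z.
  H_1: rank ker ∂_1 − rank ∂_2 = (27 − 8) − 18 = 1, and ∂_2 has invariant factor 2 > 1, so H_1 ≅ Z × Z/2.
  H_2: rank ker ∂_2 − rank ∂_3 = (18 − 18) − 0 = 0, and there is no ∂_3, so H_2 ≅ 0.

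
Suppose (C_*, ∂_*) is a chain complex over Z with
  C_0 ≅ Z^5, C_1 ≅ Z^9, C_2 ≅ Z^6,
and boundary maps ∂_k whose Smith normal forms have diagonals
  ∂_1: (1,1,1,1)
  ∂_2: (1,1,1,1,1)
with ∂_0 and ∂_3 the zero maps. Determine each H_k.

H_0: b_0 = 5 − 0 − 4 = 1; torsion from ∂_1 factors > 1: none. So H_0 = Z.
H_1: b_1 = 9 − 4 − 5 = 0; torsion from ∂_2 factors > 1: none. So H_1 = 0.
H_2: b_2 = 6 − 5 − 0 = 1; torsion from ∂_3 factors > 1: none. So H_2 = Z.

H_0 = Z,  H_1 = 0,  H_2 = Z.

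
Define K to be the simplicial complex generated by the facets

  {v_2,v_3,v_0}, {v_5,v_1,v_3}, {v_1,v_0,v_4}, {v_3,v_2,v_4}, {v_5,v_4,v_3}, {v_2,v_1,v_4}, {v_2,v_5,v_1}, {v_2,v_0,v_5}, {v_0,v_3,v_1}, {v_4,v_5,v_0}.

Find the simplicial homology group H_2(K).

H_2 = 0.

Take the total order v_0 < v_1 < v_2 < v_3 < v_4 < v_5 on the vertex set. Then K (dimension 2) consists of the simplices:

  0-simplices (6): [v_0], [v_1], [v_2], [v_3], [v_4], [v_5]
  1-simplices (15): (15 of them)
  2-simplices (10): [v_0,v_1,v_3], [v_0,v_1,v_4], [v_0,v_2,v_3], [v_0,v_2,v_5], [v_0,v_4,v_5], [v_1,v_2,v_4], [v_1,v_2,v_5], [v_1,v_3,v_5], [v_2,v_3,v_4], [v_3,v_4,v_5]

giving chain groups C_0 ≅ Z^6, C_1 ≅ Z^15, C_2 ≅ Z^10.

Boundary ∂_1: C_1 → C_0 is given by ∂[p,q] = [q] − [p].
This gives a 6×15 integer matrix of rank 5; reducing to Smith normal form yields diagonal entries (1,1,1,1,1).

∂_2: C_2 → C_1 maps a triangle to the signed sum of its edges. For instance
  ∂[v_3,v_4,v_5] = [v_4,v_5] − [v_3,v_5] + [v_3,v_4],
  ∂[v_0,v_2,v_3] = [v_2,v_3] − [v_0,v_3] + [v_0,v_2].
The 15×10 boundary matrix has rank 10 and Smith normal form diag(1,1,1,1,1,1,1,1,1,2).

Now H_k = ker ∂_k / im ∂_{k+1}, so:

  H_2: rank ker ∂_2 − rank ∂_3 = (10 − 10) − 0 = 0, and there is no ∂_3, so H_2 ≅ 0.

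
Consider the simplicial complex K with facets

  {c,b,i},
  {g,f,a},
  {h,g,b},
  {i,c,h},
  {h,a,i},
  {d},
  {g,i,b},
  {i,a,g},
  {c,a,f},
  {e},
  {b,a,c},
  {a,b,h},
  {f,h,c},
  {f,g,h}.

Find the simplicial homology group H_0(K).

Fix the vertex order a < b < c < d < e < f < g < h < i and write every simplex with vertices in increasing order. Then dim K = 2 and the simplices of K are:

  0-simplices (9): a, b, c, d, e, f, g, h, i
  1-simplices (18): ab, ac, af, ag, ah, ai, bc, bg, bh, bi, cf, ch, ci, fg, fh, gh, gi, hi
  2-simplices (12): abc, abh, acf, afg, agi, ahi, bci, bgh, bgi, cfh, chi, fgh

so the chain groups are C_0 ≅ Z^9, C_1 ≅ Z^18, C_2 ≅ Z^12.

The boundary map ∂_1: C_1 → C_0 maps an edge to its endpoints' difference, ∂[p,q] = q − p.
As a 9×18 matrix over Z this has rank 6, with invariant factors (1,1,1,1,1,1).

∂_2: C_2 → C_1 acts by ∂[p,q,r] = [q,r] − [p,r] + [p,q]. For instance
  ∂ahi = hi − ai + ah,
  ∂abh = bh − ah + ab.
This gives a 18×12 integer matrix of rank 12; reducing to Smith normal form yields diagonal entries (1,1,1,1,1,1,1,1,1,1,1,2).

From H_k ≅ ker(∂_k) / im(∂_{k+1}) we obtain:

  H_0: rank C_0 − rank ∂_1 = 9 − 6 = 3, and the invariant factors of ∂_1 are all 1, so H_0 ≅ Z^3.

(K is a triangulation of the disjoint union of a set of 2 points and the real projective plane RP^2.)

H_0 ≅ Z^3.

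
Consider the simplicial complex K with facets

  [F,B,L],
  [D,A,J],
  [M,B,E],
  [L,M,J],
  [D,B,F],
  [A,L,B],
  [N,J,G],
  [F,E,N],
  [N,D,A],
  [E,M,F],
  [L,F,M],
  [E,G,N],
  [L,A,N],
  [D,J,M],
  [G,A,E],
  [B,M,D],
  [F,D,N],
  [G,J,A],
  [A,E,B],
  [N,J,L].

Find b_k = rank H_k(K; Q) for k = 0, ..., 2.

Fix the vertex order A < B < D < E < F < G < J < L < M < N and write every simplex with vertices in increasing order. Then dim K = 2 and the simplices of K are:

  0-simplices (10): A, B, D, E, F, G, J, L, M, N
  1-simplices (30): AB, AD, AE, AG, AJ, AL, AN, BD, BE, BF, BL, BM, DF, DJ, DM, DN, EF, EG, EM, EN, FL, FM, FN, GJ, GN, JL, JM, JN, LM, LN
  2-simplices (20): ABE, ABL, ADJ, ADN, AEG, AGJ, ALN, BDF, BDM, BEM, BFL, DFN, DJM, EFM, EFN, EGN, FLM, GJN, JLM, JLN

giving chain groups C_0 ≅ Z^10, C_1 ≅ Z^30, C_2 ≅ Z^20.

Boundary ∂_1: C_1 → C_0 sends each edge [p,q] (with p < q) to q − p. For instance
  ∂BE = E − B.
This gives a 10×30 integer matrix of rank 9; reducing to Smith normal form yields diagonal entries (1,1,1,1,1,1,1,1,1).

∂_2: C_2 → C_1 acts by ∂[p,q,r] = [q,r] − [p,r] + [p,q]. For instance
  ∂EFN = FN − EN + EF,
  ∂AGJ = GJ − AJ + AG.
As a 30×20 matrix over Z this has rank 20, with invariant factors (1,1,1,1,1,1,1,1,1,1,1,1,1,1,1,1,1,1,1,2).

Computing H_k = (kernel of ∂_k) / (image of ∂_{k+1}):

  H_0: rank C_0 − rank ∂_1 = 10 − 9 = 1, and the invariant factors of ∂_1 are all 1, so H_0 ≅ Z.
  H_1: rank ker ∂_1 − rank ∂_2 = (30 − 9) − 20 = 1, and ∂_2 has invariant factor 2 > 1, so H_1 ≅ Z × Z/2.
  H_2: rank ker ∂_2 − rank ∂_3 = (20 − 20) − 0 = 0, and there is no ∂_3, so H_2 ≅ 0.

Hence the Betti numbers are b_0 = 1, b_1 = 1, b_2 = 0.

b_0 = 1, b_1 = 1, b_2 = 0.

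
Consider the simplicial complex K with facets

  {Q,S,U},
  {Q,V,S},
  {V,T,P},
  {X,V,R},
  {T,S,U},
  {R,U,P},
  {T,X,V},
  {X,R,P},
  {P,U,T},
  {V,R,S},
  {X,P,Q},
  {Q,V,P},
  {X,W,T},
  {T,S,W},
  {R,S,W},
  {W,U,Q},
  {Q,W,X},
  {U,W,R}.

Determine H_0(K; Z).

Fix the vertex order P < Q < R < S < T < U < V < W < X and write every simplex with vertices in increasing order. Then dim K = 2 and the simplices of K are:

  0-simplices (9): P, Q, R, S, T, U, V, W, X
  1-simplices (27): PQ, PR, PT, PU, PV, PX, QS, QU, QV, QW, QX, RS, RU, RV, RW, RX, ST, SU, SV, SW, TU, TV, TW, TX, UW, VX, WX
  2-simplices (18): PQV, PQX, PRU, PRX, PTU, PTV, QSU, QSV, QUW, QWX, RSV, RSW, RUW, RVX, STU, STW, TVX, TWX

giving chain groups C_0 ≅ Z^9, C_1 ≅ Z^27, C_2 ≅ Z^18.

The boundary map ∂_1: C_1 → C_0 maps an edge to its endpoints' difference, ∂[p,q] = q − p. For instance
  ∂RW = W − R.
The resulting 9×27 matrix has rank 8, and its Smith normal form has invariant factors (1,1,1,1,1,1,1,1).

∂_2: C_2 → C_1 acts by ∂[p,q,r] = [q,r] − [p,r] + [p,q]. For instance
  ∂QUW = UW − QW + QU,
  ∂PQV = QV − PV + PQ.
The 27×18 boundary matrix has rank 18 and Smith normal form diag(1,1,1,1,1,1,1,1,1,1,1,1,1,1,1,1,1,2).

Now H_k = ker ∂_k / im ∂_{k+1}, so:

  H_0: rank C_0 − rank ∂_1 = 9 − 8 = 1, and the invariant factors of ∂_1 are all 1, so H_0 ≅ Z.

H_0 ≅ Z.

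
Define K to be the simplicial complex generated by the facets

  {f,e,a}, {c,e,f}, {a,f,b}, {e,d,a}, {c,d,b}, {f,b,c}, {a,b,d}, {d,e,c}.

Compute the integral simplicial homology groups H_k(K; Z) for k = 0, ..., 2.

H_0 = Z,  H_1 = 0,  H_2 = Z.

Take the total order a < b < c < d < e < f on the vertex set. Then K (dimension 2) consists of the simplices:

  0-simplices (6): a, b, c, d, e, f
  1-simplices (12): ab, ad, ae, af, bc, bd, bf, cd, ce, cf, de, ef
  2-simplices (8): abd, abf, ade, aef, bcd, bcf, cde, cef

so the chain groups are C_0 ≅ Z^6, C_1 ≅ Z^12, C_2 ≅ Z^8.

Boundary ∂_1: C_1 → C_0 maps an edge to its endpoints' difference, ∂[p,q] = q − p. For instance
  ∂bd = d − b.
As a 6×12 matrix over Z this has rank 5, with invariant factors (1,1,1,1,1).

Boundary ∂_2: C_2 → C_1 acts by ∂[p,q,r] = [q,r] − [p,r] + [p,q]. For instance
  ∂cef = ef − cf + ce,
  ∂bcf = cf − bf + bc.
The resulting 12×8 matrix has rank 7, and its Smith normal form has invariant factors (1,1,1,1,1,1,1).

Reading off H_k = ker ∂_k / im ∂_{k+1}:

  H_0: rank C_0 − rank ∂_1 = 6 − 5 = 1, and the invariant factors of ∂_1 are all 1, so H_0 ≅ Z.
  H_1: rank ker ∂_1 − rank ∂_2 = (12 − 5) − 7 = 0, and the invariant factors of ∂_2 are all 1, so H_1 ≅ 0.
  H_2: rank ker ∂_2 − rank ∂_3 = (8 − 7) − 0 = 1, and there is no ∂_3, so H_2 ≅ Z.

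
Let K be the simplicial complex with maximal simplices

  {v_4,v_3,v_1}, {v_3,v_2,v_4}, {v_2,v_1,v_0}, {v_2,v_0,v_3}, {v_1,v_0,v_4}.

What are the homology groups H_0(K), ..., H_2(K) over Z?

Fix the vertex order v_0 < v_1 < v_2 < v_3 < v_4 and write every simplex with vertices in increasing order. Then dim K = 2 and the simplices of K are:

  0-simplices (5): [v_0], [v_1], [v_2], [v_3], [v_4]
  1-simplices (10): [v_0,v_1], [v_0,v_2], [v_0,v_3], [v_0,v_4], [v_1,v_2], [v_1,v_3], [v_1,v_4], [v_2,v_3], [v_2,v_4], [v_3,v_4]
  2-simplices (5): [v_0,v_1,v_2], [v_0,v_1,v_4], [v_0,v_2,v_3], [v_1,v_3,v_4], [v_2,v_3,v_4]

giving chain groups C_0 ≅ Z^5, C_1 ≅ Z^10, C_2 ≅ Z^5.

The boundary map ∂_1: C_1 → C_0 is given by ∂[p,q] = [q] − [p].
This gives a 5×10 integer matrix of rank 4; reducing to Smith normal form yields diagonal entries (1,1,1,1).

The boundary map ∂_2: C_2 → C_1 sends each 2-simplex [p,q,r] to [q,r] − [p,r] + [p,q]. For instance
  ∂[v_2,v_3,v_4] = [v_3,v_4] − [v_2,v_4] + [v_2,v_3],
  ∂[v_0,v_2,v_3] = [v_2,v_3] − [v_0,v_3] + [v_0,v_2].
The resulting 10×5 matrix has rank 5, and its Smith normal form has invariant factors (1,1,1,1,1).

Computing H_k = (kernel of ∂_k) / (image of ∂_{k+1}):

  H_0: rank C_0 − rank ∂_1 = 5 − 4 = 1, and the invariant factors of ∂_1 are all 1, so H_0 ≅ Z.
  H_1: rank ker ∂_1 − rank ∂_2 = (10 − 4) − 5 = 1, and the invariant factors of ∂_2 are all 1, so H_1 ≅ Z.
  H_2: rank ker ∂_2 − rank ∂_3 = (5 − 5) − 0 = 0, and there is no ∂_3, so H_2 ≅ 0.

H_0 ≅ Z,  H_1 ≅ Z,  H_2 = 0.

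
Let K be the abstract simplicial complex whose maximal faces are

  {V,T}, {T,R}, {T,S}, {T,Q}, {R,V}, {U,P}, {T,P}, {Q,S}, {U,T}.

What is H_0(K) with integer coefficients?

H_0 = Z.

Fix the vertex order P < Q < R < S < T < U < V and write every simplex with vertices in increasing order. Then dim K = 1 and the simplices of K are:

  0-simplices (7): P, Q, R, S, T, U, V
  1-simplices (9): PT, PU, QS, QT, RT, RV, ST, TU, TV

so the chain groups are C_0 ≅ Z^7, C_1 ≅ Z^9.

Boundary ∂_1: C_1 → C_0 maps an edge to its endpoints' difference, ∂[p,q] = q − p. For instance
  ∂QT = T − Q.
The resulting 7×9 matrix has rank 6, and its Smith normal form has invariant factors (1,1,1,1,1,1).

Reading off H_k = ker ∂_k / im ∂_{k+1}:

  H_0: rank C_0 − rank ∂_1 = 7 − 6 = 1, and the invariant factors of ∂_1 are all 1, so H_0 = Z.

(K is a triangulation of a wedge of 3 circles.)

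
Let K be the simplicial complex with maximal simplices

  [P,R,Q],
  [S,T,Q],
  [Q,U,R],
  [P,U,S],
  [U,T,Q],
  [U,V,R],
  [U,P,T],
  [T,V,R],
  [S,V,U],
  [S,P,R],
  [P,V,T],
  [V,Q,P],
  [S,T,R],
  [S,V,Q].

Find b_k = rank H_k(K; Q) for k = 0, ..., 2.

K has 7 vertices, 21 edges, 14 triangles.
rank ∂_0 = 0, rank ∂_1 = 6 ⇒ b_0 = 7 − 0 − 6 = 1; all invariant factors of ∂_1 are 1 so no torsion. So H_0 ≅ Z.
rank ∂_1 = 6, rank ∂_2 = 13 ⇒ b_1 = 21 − 6 − 13 = 2; all invariant factors of ∂_2 are 1 so no torsion. So H_1 ≅ Z^2.
rank ∂_2 = 13, rank ∂_3 = 0 ⇒ b_2 = 14 − 13 − 0 = 1. So H_2 ≅ Z.

b_0 = 1, b_1 = 2, b_2 = 1.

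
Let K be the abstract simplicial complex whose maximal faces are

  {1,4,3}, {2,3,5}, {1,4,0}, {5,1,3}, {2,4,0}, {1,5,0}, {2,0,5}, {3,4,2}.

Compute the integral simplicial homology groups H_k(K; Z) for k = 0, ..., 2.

K has 6 vertices, 12 edges, 8 triangles.
rank ∂_0 = 0, rank ∂_1 = 5 ⇒ b_0 = 6 − 0 − 5 = 1; all invariant factors of ∂_1 are 1 so no torsion. So H_0 ≅ Z.
rank ∂_1 = 5, rank ∂_2 = 7 ⇒ b_1 = 12 − 5 − 7 = 0; all invariant factors of ∂_2 are 1 so no torsion. So H_1 ≅ 0.
rank ∂_2 = 7, rank ∂_3 = 0 ⇒ b_2 = 8 − 7 − 0 = 1. So H_2 ≅ Z.

H_0 = Z,  H_1 = 0,  H_2 = Z.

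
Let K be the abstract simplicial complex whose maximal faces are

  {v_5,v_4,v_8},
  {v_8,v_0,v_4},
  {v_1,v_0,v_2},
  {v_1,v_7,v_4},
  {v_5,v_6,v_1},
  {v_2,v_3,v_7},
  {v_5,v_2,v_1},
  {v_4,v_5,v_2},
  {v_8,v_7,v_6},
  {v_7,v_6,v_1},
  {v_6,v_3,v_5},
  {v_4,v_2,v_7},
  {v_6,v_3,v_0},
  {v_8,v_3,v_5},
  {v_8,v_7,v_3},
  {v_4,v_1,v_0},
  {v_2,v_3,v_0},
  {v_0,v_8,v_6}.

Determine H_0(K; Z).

We work with the vertex ordering v_0 < v_1 < v_2 < v_3 < v_4 < v_5 < v_6 < v_7 < v_8. The simplices of K, each written with vertices in increasing order, are:

  0-simplices (9): [v_0], [v_1], [v_2], [v_3], [v_4], [v_5], [v_6], [v_7], [v_8]
  1-simplices (27): (27 of them)
  2-simplices (18): (18 of them)

Hence C_0 ≅ Z^9, C_1 ≅ Z^27, C_2 ≅ Z^18.

∂_1: C_1 → C_0 sends each edge [p,q] (with p < q) to q − p.
This gives a 9×27 integer matrix of rank 8; reducing to Smith normal form yields diagonal entries (1,1,1,1,1,1,1,1).

∂_2: C_2 → C_1 maps a triangle to the signed sum of its edges. For instance
  ∂[v_1,v_4,v_7] = [v_4,v_7] − [v_1,v_7] + [v_1,v_4],
  ∂[v_0,v_4,v_8] = [v_4,v_8] − [v_0,v_8] + [v_0,v_4].
The 27×18 boundary matrix has rank 18 and Smith normal form diag(1,1,1,1,1,1,1,1,1,1,1,1,1,1,1,1,1,2).

Reading off H_k = ker ∂_k / im ∂_{k+1}:

  H_0: rank C_0 − rank ∂_1 = 9 − 8 = 1, and the invariant factors of ∂_1 are all 1, so H_0 ≅ Z.

H_0 = Z.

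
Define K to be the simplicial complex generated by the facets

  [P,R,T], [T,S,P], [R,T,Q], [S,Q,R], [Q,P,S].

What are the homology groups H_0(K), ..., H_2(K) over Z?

Fix the vertex order P < Q < R < S < T and write every simplex with vertices in increasing order. Then dim K = 2 and the simplices of K are:

  0-simplices (5): P, Q, R, S, T
  1-simplices (10): PQ, PR, PS, PT, QR, QS, QT, RS, RT, ST
  2-simplices (5): PQS, PRT, PST, QRS, QRT

Hence C_0 ≅ Z^5, C_1 ≅ Z^10, C_2 ≅ Z^5.

Boundary ∂_1: C_1 → C_0 sends each edge [p,q] (with p < q) to q − p. For instance
  ∂RT = T − R.
The 5×10 boundary matrix has rank 4 and Smith normal form diag(1,1,1,1).

∂_2: C_2 → C_1 acts by ∂[p,q,r] = [q,r] − [p,r] + [p,q]. For instance
  ∂QRS = RS − QS + QR,
  ∂QRT = RT − QT + QR.
The resulting 10×5 matrix has rank 5, and its Smith normal form has invariant factors (1,1,1,1,1).

Reading off H_k = ker ∂_k / im ∂_{k+1}:

  H_0: rank C_0 − rank ∂_1 = 5 − 4 = 1, and the invariant factors of ∂_1 are all 1, so H_0 = Z.
  H_1: rank ker ∂_1 − rank ∂_2 = (10 − 4) − 5 = 1, and the invariant factors of ∂_2 are all 1, so H_1 = Z.
  H_2: rank ker ∂_2 − rank ∂_3 = (5 − 5) − 0 = 0, and there is no ∂_3, so H_2 = 0.

(K is a triangulation of the Möbius band.)

H_0 = Z,  H_1 = Z,  H_2 = 0.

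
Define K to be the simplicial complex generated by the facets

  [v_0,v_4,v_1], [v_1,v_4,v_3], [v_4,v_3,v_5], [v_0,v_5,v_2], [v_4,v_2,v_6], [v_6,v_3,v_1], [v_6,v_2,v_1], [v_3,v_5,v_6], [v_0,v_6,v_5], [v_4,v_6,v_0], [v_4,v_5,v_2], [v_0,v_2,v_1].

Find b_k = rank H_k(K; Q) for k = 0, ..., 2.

Fix the vertex order v_0 < v_1 < v_2 < v_3 < v_4 < v_5 < v_6 and write every simplex with vertices in increasing order. Then dim K = 2 and the simplices of K are:

  0-simplices (7): [v_0], [v_1], [v_2], [v_3], [v_4], [v_5], [v_6]
  1-simplices (18): (18 of them)
  2-simplices (12): (12 of them)

giving chain groups C_0 ≅ Z^7, C_1 ≅ Z^18, C_2 ≅ Z^12.

Boundary ∂_1: C_1 → C_0 is given by ∂[p,q] = [q] − [p].
The resulting 7×18 matrix has rank 6, and its Smith normal form has invariant factors (1,1,1,1,1,1).

∂_2: C_2 → C_1 acts by ∂[p,q,r] = [q,r] − [p,r] + [p,q]. For instance
  ∂[v_0,v_1,v_2] = [v_1,v_2] − [v_0,v_2] + [v_0,v_1],
  ∂[v_0,v_1,v_4] = [v_1,v_4] − [v_0,v_4] + [v_0,v_1].
This gives a 18×12 integer matrix of rank 12; reducing to Smith normal form yields diagonal entries (1,1,1,1,1,1,1,1,1,1,1,2).

From H_k ≅ ker(∂_k) / im(∂_{k+1}) we obtain:

  H_0: rank C_0 − rank ∂_1 = 7 − 6 = 1, and the invariant factors of ∂_1 are all 1, so H_0 = Z.
  H_1: rank ker ∂_1 − rank ∂_2 = (18 − 6) − 12 = 0, and ∂_2 has invariant factor 2 > 1, so H_1 = Z/2.
  H_2: rank ker ∂_2 − rank ∂_3 = (12 − 12) − 0 = 0, and there is no ∂_3, so H_2 = 0.

Hence the Betti numbers are b_0 = 1, b_1 = 0, b_2 = 0.

b_0 = 1, b_1 = 0, b_2 = 0.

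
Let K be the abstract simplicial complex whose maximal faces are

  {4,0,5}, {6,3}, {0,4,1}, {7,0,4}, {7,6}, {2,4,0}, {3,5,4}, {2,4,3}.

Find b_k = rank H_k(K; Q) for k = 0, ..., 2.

Take the total order 0 < 1 < 2 < 3 < 4 < 5 < 6 < 7 on the vertex set. Then K (dimension 2) consists of the simplices:

  0-simplices (8): [0], [1], [2], [3], [4], [5], [6], [7]
  1-simplices (14): [0,1], [0,2], [0,4], [0,5], [0,7], [1,4], [2,3], [2,4], [3,4], [3,5], [3,6], [4,5], [4,7], [6,7]
  2-simplices (6): [0,1,4], [0,2,4], [0,4,5], [0,4,7], [2,3,4], [3,4,5]

Hence C_0 ≅ Z^8, C_1 ≅ Z^14, C_2 ≅ Z^6.

Boundary ∂_1: C_1 → C_0 maps an edge to its endpoints' difference, ∂[p,q] = q − p. For instance
  ∂[0,2] = [2] − [0].
This gives a 8×14 integer matrix of rank 7; reducing to Smith normal form yields diagonal entries (1,1,1,1,1,1,1).

The boundary map ∂_2: C_2 → C_1 acts by ∂[p,q,r] = [q,r] − [p,r] + [p,q]. For instance
  ∂[0,4,7] = [4,7] − [0,7] + [0,4],
  ∂[0,4,5] = [4,5] − [0,5] + [0,4].
The resulting 14×6 matrix has rank 6, and its Smith normal form has invariant factors (1,1,1,1,1,1).

Computing H_k = (kernel of ∂_k) / (image of ∂_{k+1}):

  H_0: rank C_0 − rank ∂_1 = 8 − 7 = 1, and the invariant factors of ∂_1 are all 1, so H_0 = Z.
  H_1: rank ker ∂_1 − rank ∂_2 = (14 − 7) − 6 = 1, and the invariant factors of ∂_2 are all 1, so H_1 = Z.
  H_2: rank ker ∂_2 − rank ∂_3 = (6 − 6) − 0 = 0, and there is no ∂_3, so H_2 = 0.

Hence the Betti numbers are b_0 = 1, b_1 = 1, b_2 = 0.

b_0 = 1, b_1 = 1, b_2 = 0.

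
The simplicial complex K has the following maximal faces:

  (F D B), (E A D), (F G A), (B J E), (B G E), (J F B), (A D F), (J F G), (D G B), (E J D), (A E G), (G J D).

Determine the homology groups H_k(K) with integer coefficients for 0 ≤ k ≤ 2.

H_0 = Z,  H_1 = Z/2Z,  H_2 = 0.

K has 7 vertices, 18 edges, 12 triangles.
rank ∂_0 = 0, rank ∂_1 = 6 ⇒ b_0 = 7 − 0 − 6 = 1; all invariant factors of ∂_1 are 1 so no torsion. So H_0 ≅ Z.
rank ∂_1 = 6, rank ∂_2 = 12 ⇒ b_1 = 18 − 6 − 12 = 0; ∂_2 has invariant factor(s) [2] giving torsion. So H_1 ≅ Z/2Z.
rank ∂_2 = 12, rank ∂_3 = 0 ⇒ b_2 = 12 − 12 − 0 = 0. So H_2 ≅ 0.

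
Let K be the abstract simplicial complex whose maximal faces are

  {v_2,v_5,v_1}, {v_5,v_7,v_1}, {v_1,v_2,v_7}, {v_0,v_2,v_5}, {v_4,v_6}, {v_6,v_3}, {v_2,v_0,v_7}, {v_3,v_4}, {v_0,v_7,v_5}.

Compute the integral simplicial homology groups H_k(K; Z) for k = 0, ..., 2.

H_0 = Z^2,  H_1 = Z,  H_2 = Z.

Take the total order v_0 < v_1 < v_2 < v_3 < v_4 < v_5 < v_6 < v_7 on the vertex set. Then K (dimension 2) consists of the simplices:

  0-simplices (8): [v_0], [v_1], [v_2], [v_3], [v_4], [v_5], [v_6], [v_7]
  1-simplices (12): [v_0,v_2], [v_0,v_5], [v_0,v_7], [v_1,v_2], [v_1,v_5], [v_1,v_7], [v_2,v_5], [v_2,v_7], [v_3,v_4], [v_3,v_6], [v_4,v_6], [v_5,v_7]
  2-simplices (6): [v_0,v_2,v_5], [v_0,v_2,v_7], [v_0,v_5,v_7], [v_1,v_2,v_5], [v_1,v_2,v_7], [v_1,v_5,v_7]

so the chain groups are C_0 ≅ Z^8, C_1 ≅ Z^12, C_2 ≅ Z^6.

The boundary map ∂_1: C_1 → C_0 is given by ∂[p,q] = [q] − [p]. For instance
  ∂[v_3,v_6] = [v_6] − [v_3].
The 8×12 boundary matrix has rank 6 and Smith normal form diag(1,1,1,1,1,1).

∂_2: C_2 → C_1 sends each 2-simplex [p,q,r] to [q,r] − [p,r] + [p,q]. For instance
  ∂[v_1,v_2,v_5] = [v_2,v_5] − [v_1,v_5] + [v_1,v_2],
  ∂[v_1,v_5,v_7] = [v_5,v_7] − [v_1,v_7] + [v_1,v_5].
As a 12×6 matrix over Z this has rank 5, with invariant factors (1,1,1,1,1).

From H_k ≅ ker(∂_k) / im(∂_{k+1}) we obtain:

  H_0: rank C_0 − rank ∂_1 = 8 − 6 = 2, and the invariant factors of ∂_1 are all 1, so H_0 = Z^2.
  H_1: rank ker ∂_1 − rank ∂_2 = (12 − 6) − 5 = 1, and the invariant factors of ∂_2 are all 1, so H_1 = Z.
  H_2: rank ker ∂_2 − rank ∂_3 = (6 − 5) − 0 = 1, and there is no ∂_3, so H_2 = Z.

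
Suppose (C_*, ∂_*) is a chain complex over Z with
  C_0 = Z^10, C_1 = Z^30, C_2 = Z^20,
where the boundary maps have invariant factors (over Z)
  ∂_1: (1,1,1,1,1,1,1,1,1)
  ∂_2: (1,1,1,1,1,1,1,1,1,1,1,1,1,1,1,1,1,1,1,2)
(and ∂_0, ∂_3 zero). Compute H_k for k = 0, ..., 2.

H_0 = Z,  H_1 = Z × Z/2,  H_2 = 0.

H_0: b_0 = 10 − 0 − 9 = 1; torsion from ∂_1 factors > 1: none. So H_0 = Z.
H_1: b_1 = 30 − 9 − 20 = 1; torsion from ∂_2 factors > 1: [2]. So H_1 = Z × Z/2.
H_2: b_2 = 20 − 20 − 0 = 0; torsion from ∂_3 factors > 1: none. So H_2 = 0.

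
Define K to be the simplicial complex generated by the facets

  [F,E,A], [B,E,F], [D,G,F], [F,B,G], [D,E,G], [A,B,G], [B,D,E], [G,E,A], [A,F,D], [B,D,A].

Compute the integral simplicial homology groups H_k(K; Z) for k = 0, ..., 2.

Fix the vertex order A < B < D < E < F < G and write every simplex with vertices in increasing order. Then dim K = 2 and the simplices of K are:

  0-simplices (6): A, B, D, E, F, G
  1-simplices (15): AB, AD, AE, AF, AG, BD, BE, BF, BG, DE, DF, DG, EF, EG, FG
  2-simplices (10): ABD, ABG, ADF, AEF, AEG, BDE, BEF, BFG, DEG, DFG

so the chain groups are C_0 ≅ Z^6, C_1 ≅ Z^15, C_2 ≅ Z^10.

Boundary ∂_1: C_1 → C_0 sends each edge [p,q] (with p < q) to q − p. For instance
  ∂DF = F − D.
The resulting 6×15 matrix has rank 5, and its Smith normal form has invariant factors (1,1,1,1,1).

Boundary ∂_2: C_2 → C_1 sends each 2-simplex [p,q,r] to [q,r] − [p,r] + [p,q]. For instance
  ∂DEG = EG − DG + DE,
  ∂ABG = BG − AG + AB.
This gives a 15×10 integer matrix of rank 10; reducing to Smith normal form yields diagonal entries (1,1,1,1,1,1,1,1,1,2).

Computing H_k = (kernel of ∂_k) / (image of ∂_{k+1}):

  H_0: rank C_0 − rank ∂_1 = 6 − 5 = 1, and the invariant factors of ∂_1 are all 1, so H_0 ≅ Z.
  H_1: rank ker ∂_1 − rank ∂_2 = (15 − 5) − 10 = 0, and ∂_2 has invariant factor 2 > 1, so H_1 ≅ Z/2.
  H_2: rank ker ∂_2 − rank ∂_3 = (10 − 10) − 0 = 0, and there is no ∂_3, so H_2 ≅ 0.

As a check, the Euler characteristic is 6 − 15 + 10 = 1, which agrees with 1 − 0 + 0 = 1.

H_0 = Z,  H_1 = Z/2,  H_2 = 0.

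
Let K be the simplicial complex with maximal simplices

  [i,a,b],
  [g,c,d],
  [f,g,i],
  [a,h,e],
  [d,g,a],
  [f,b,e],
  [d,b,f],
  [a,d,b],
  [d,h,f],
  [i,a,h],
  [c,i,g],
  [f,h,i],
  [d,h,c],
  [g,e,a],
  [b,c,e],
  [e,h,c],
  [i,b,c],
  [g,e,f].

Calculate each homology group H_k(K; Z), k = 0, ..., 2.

K has 9 vertices, 27 edges, 18 triangles.
rank ∂_0 = 0, rank ∂_1 = 8 ⇒ b_0 = 9 − 0 − 8 = 1; all invariant factors of ∂_1 are 1 so no torsion. So H_0 = Z.
rank ∂_1 = 8, rank ∂_2 = 17 ⇒ b_1 = 27 − 8 − 17 = 2; all invariant factors of ∂_2 are 1 so no torsion. So H_1 = Z^2.
rank ∂_2 = 17, rank ∂_3 = 0 ⇒ b_2 = 18 − 17 − 0 = 1. So H_2 = Z.

H_0 ≅ Z,  H_1 ≅ Z^2,  H_2 ≅ Z.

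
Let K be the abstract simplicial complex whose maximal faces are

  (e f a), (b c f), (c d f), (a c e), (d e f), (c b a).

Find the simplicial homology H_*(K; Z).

H_0 = Z,  H_1 = Z,  H_2 = 0.

Take the total order a < b < c < d < e < f on the vertex set. Then K (dimension 2) consists of the simplices:

  0-simplices (6): a, b, c, d, e, f
  1-simplices (12): ab, ac, ae, af, bc, bf, cd, ce, cf, de, df, ef
  2-simplices (6): abc, ace, aef, bcf, cdf, def

so the chain groups are C_0 ≅ Z^6, C_1 ≅ Z^12, C_2 ≅ Z^6.

∂_1: C_1 → C_0 is given by ∂[p,q] = [q] − [p]. For instance
  ∂ef = f − e.
As a 6×12 matrix over Z this has rank 5, with invariant factors (1,1,1,1,1).

The boundary map ∂_2: C_2 → C_1 maps a triangle to the signed sum of its edges. For instance
  ∂bcf = cf − bf + bc,
  ∂def = ef − df + de.
This gives a 12×6 integer matrix of rank 6; reducing to Smith normal form yields diagonal entries (1,1,1,1,1,1).

Reading off H_k = ker ∂_k / im ∂_{k+1}:

  H_0: rank C_0 − rank ∂_1 = 6 − 5 = 1, and the invariant factors of ∂_1 are all 1, so H_0 ≅ Z.
  H_1: rank ker ∂_1 − rank ∂_2 = (12 − 5) − 6 = 1, and the invariant factors of ∂_2 are all 1, so H_1 ≅ Z.
  H_2: rank ker ∂_2 − rank ∂_3 = (6 − 6) − 0 = 0, and there is no ∂_3, so H_2 ≅ 0.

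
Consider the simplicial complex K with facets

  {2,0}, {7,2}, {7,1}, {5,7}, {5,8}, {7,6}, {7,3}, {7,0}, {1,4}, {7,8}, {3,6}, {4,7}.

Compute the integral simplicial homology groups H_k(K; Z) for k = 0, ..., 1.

Order the vertices as 0 < 1 < 2 < 3 < 4 < 5 < 6 < 7 < 8. Listing each simplex with vertices in this order, K has dimension 1 with simplices:

  0-simplices (9): [0], [1], [2], [3], [4], [5], [6], [7], [8]
  1-simplices (12): [0,2], [0,7], [1,4], [1,7], [2,7], [3,6], [3,7], [4,7], [5,7], [5,8], [6,7], [7,8]

so the chain groups are C_0 ≅ Z^9, C_1 ≅ Z^12.

The boundary map ∂_1: C_1 → C_0 is given by ∂[p,q] = [q] − [p]. For instance
  ∂[5,7] = [7] − [5].
The resulting 9×12 matrix has rank 8, and its Smith normal form has invariant factors (1,1,1,1,1,1,1,1).

Now H_k = ker ∂_k / im ∂_{k+1}, so:

  H_0: rank C_0 − rank ∂_1 = 9 − 8 = 1, and the invariant factors of ∂_1 are all 1, so H_0 = Z.
  H_1: rank ker ∂_1 − rank ∂_2 = (12 − 8) − 0 = 4, and there is no ∂_2, so H_1 = Z^4.

As a check, the Euler characteristic is 9 − 12 = -3, which agrees with 1 − 4 = -3.
(K is a triangulation of a wedge of 4 circles.)

H_0 ≅ Z,  H_1 ≅ Z^4.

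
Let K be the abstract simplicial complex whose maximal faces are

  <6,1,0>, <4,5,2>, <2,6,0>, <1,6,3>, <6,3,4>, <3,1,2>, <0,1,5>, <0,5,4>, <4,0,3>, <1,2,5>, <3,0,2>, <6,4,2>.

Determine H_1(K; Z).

We work with the vertex ordering 0 < 1 < 2 < 3 < 4 < 5 < 6. The simplices of K, each written with vertices in increasing order, are:

  0-simplices (7): [0], [1], [2], [3], [4], [5], [6]
  1-simplices (18): [0,1], [0,2], [0,3], [0,4], [0,5], [0,6], [1,2], [1,3], [1,5], [1,6], [2,3], [2,4], [2,5], [2,6], [3,4], [3,6], [4,5], [4,6]
  2-simplices (12): [0,1,5], [0,1,6], [0,2,3], [0,2,6], [0,3,4], [0,4,5], [1,2,3], [1,2,5], [1,3,6], [2,4,5], [2,4,6], [3,4,6]

so the chain groups are C_0 ≅ Z^7, C_1 ≅ Z^18, C_2 ≅ Z^12.

The boundary map ∂_1: C_1 → C_0 sends each edge [p,q] (with p < q) to q − p.
The resulting 7×18 matrix has rank 6, and its Smith normal form has invariant factors (1,1,1,1,1,1).

Boundary ∂_2: C_2 → C_1 maps a triangle to the signed sum of its edges. For instance
  ∂[2,4,5] = [4,5] − [2,5] + [2,4],
  ∂[0,1,5] = [1,5] − [0,5] + [0,1].
The 18×12 boundary matrix has rank 12 and Smith normal form diag(1,1,1,1,1,1,1,1,1,1,1,2).

Now H_k = ker ∂_k / im ∂_{k+1}, so:

  H_1: rank ker ∂_1 − rank ∂_2 = (18 − 6) − 12 = 0, and ∂_2 has invariant factor 2 > 1, so H_1 ≅ Z/2.

H_1 ≅ Z/2.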